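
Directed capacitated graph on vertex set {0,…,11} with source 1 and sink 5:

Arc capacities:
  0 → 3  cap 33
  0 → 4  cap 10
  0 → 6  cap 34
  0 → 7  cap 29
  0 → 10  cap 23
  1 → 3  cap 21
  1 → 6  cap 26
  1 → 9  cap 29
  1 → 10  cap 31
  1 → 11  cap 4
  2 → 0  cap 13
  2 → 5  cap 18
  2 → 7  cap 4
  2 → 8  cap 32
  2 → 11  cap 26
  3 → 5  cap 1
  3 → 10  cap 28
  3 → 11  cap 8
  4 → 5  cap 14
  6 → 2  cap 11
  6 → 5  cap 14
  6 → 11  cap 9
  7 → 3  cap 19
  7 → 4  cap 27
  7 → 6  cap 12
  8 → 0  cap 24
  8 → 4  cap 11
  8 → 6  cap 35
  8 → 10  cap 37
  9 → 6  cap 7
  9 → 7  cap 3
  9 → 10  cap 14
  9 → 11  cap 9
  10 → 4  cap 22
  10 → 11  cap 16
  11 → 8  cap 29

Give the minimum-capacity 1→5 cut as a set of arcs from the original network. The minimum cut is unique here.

Min-cut arcs: {(3,5), (4,5), (6,2), (6,5)} (total capacity 40)

augment #1: 1→3→5 push 1
augment #2: 1→6→5 push 14
augment #3: 1→6→2→5 push 11
augment #4: 1→10→4→5 push 14
max flow = 40; residual-reachable set from 1 gives S-side
cut edges (S→T): {(3,5), (4,5), (6,2), (6,5)} total cap 40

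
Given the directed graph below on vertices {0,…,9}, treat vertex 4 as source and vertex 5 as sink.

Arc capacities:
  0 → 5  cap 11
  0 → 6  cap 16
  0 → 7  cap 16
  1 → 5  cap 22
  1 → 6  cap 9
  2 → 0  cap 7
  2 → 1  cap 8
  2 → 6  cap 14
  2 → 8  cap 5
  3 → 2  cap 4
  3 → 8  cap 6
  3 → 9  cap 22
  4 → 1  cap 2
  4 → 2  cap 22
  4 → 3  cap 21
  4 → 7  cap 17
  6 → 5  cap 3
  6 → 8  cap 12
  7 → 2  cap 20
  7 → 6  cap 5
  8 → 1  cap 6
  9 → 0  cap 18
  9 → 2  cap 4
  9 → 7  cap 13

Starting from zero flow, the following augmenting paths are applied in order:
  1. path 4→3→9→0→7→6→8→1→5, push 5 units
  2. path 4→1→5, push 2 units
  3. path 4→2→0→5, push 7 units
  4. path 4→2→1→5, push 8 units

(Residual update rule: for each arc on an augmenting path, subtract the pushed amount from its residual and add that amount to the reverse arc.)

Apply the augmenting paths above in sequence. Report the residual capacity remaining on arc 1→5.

Residual capacity of (1,5): 7

after path 1 (4→3→9→0→7→6→8→1→5, push 5): res(1,5)=17
after path 2 (4→1→5, push 2): res(1,5)=15
after path 3 (4→2→0→5, push 7): res(1,5)=15
after path 4 (4→2→1→5, push 8): res(1,5)=7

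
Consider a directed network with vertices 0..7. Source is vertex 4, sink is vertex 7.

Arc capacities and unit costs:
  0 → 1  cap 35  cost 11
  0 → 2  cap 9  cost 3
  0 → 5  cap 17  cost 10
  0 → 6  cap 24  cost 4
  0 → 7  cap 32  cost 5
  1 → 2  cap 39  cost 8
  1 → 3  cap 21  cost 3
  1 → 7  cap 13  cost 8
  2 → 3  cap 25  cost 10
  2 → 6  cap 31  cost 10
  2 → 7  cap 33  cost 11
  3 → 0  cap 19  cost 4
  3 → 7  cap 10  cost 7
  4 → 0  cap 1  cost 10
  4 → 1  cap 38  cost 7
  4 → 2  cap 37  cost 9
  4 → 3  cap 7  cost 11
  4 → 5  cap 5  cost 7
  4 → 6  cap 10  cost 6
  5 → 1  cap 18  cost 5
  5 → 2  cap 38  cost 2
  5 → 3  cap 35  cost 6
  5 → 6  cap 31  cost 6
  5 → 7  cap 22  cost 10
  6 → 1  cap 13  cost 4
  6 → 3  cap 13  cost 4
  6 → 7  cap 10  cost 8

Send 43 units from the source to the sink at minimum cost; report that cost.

shortest-cost path #1: 4→6→7 push 10 @ unit cost 14 (adds 140)
shortest-cost path #2: 4→0→7 push 1 @ unit cost 15 (adds 15)
shortest-cost path #3: 4→1→7 push 13 @ unit cost 15 (adds 195)
shortest-cost path #4: 4→5→7 push 5 @ unit cost 17 (adds 85)
shortest-cost path #5: 4→1→3→7 push 10 @ unit cost 17 (adds 170)
shortest-cost path #6: 4→1→3→0→7 push 4 @ unit cost 19 (adds 76)
total cost = 681

Minimum cost for 43 units: 681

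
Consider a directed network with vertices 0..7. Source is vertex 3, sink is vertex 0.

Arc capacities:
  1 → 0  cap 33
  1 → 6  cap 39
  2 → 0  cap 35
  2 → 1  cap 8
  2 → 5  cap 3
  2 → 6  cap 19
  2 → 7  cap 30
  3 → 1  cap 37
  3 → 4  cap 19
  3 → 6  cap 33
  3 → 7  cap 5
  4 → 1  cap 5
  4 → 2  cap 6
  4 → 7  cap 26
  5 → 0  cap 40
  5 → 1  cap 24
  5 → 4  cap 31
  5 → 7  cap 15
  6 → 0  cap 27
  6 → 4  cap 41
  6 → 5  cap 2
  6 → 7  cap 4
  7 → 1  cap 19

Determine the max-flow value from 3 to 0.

Maximum flow value: 68

augment #1: 3→1→0 bottleneck 33, total now 33
augment #2: 3→6→0 bottleneck 27, total now 60
augment #3: 3→4→2→0 bottleneck 6, total now 66
augment #4: 3→6→5→0 bottleneck 2, total now 68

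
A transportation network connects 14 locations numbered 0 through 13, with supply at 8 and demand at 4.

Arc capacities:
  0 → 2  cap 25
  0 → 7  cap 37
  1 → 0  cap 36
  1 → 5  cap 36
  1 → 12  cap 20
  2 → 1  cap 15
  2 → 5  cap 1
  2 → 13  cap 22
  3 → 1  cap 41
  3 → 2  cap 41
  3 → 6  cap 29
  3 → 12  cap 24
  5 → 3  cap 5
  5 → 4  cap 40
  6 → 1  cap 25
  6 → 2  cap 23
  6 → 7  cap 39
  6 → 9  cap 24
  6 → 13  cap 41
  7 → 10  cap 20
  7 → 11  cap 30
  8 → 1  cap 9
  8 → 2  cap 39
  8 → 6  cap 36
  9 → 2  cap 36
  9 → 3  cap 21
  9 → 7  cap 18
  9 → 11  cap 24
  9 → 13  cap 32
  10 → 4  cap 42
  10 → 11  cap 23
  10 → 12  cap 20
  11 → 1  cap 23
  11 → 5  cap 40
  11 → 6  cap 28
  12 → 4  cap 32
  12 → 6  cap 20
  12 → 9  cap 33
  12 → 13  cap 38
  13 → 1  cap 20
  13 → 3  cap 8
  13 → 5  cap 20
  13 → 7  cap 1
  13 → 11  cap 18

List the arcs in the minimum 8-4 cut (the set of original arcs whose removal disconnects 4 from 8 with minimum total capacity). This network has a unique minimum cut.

Min-cut arcs: {(2,1), (2,5), (2,13), (8,1), (8,6)} (total capacity 83)

augment #1: 8→1→5→4 push 9
augment #2: 8→2→5→4 push 1
augment #3: 8→2→1→5→4 push 15
augment #4: 8→2→13→5→4 push 15
augment #5: 8→6→1→12→4 push 20
augment #6: 8→6→7→10→4 push 16
augment #7: 8→2→13→3→12→4 push 7
max flow = 83; residual-reachable set from 8 gives S-side
cut edges (S→T): {(2,1), (2,5), (2,13), (8,1), (8,6)} total cap 83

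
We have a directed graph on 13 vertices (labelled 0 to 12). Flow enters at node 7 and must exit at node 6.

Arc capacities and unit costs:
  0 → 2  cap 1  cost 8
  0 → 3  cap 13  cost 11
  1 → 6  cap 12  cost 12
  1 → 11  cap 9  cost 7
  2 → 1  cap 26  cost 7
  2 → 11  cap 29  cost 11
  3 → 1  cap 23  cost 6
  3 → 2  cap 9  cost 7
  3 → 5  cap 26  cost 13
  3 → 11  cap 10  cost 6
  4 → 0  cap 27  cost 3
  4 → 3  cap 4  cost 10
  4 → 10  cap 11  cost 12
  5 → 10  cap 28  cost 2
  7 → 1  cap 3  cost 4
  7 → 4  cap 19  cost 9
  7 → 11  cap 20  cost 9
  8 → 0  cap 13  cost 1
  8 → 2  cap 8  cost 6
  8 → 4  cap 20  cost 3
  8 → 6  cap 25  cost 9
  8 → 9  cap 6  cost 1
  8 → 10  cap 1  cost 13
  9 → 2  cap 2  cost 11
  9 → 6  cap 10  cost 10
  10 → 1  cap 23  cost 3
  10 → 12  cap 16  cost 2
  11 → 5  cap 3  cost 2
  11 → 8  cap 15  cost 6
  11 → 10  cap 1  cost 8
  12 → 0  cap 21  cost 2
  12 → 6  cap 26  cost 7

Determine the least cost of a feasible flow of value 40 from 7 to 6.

Minimum cost for 40 units: 1099

shortest-cost path #1: 7→1→6 push 3 @ unit cost 16 (adds 48)
shortest-cost path #2: 7→11→5→10→12→6 push 3 @ unit cost 22 (adds 66)
shortest-cost path #3: 7→11→8→6 push 15 @ unit cost 24 (adds 360)
shortest-cost path #4: 7→11→10→12→6 push 1 @ unit cost 26 (adds 26)
shortest-cost path #5: 7→4→10→12→6 push 11 @ unit cost 30 (adds 330)
shortest-cost path #6: 7→4→3→1→6 push 4 @ unit cost 37 (adds 148)
shortest-cost path #7: 7→4→0→2→1→6 push 1 @ unit cost 39 (adds 39)
shortest-cost path #8: 7→4→0→3→1→6 push 2 @ unit cost 41 (adds 82)
total cost = 1099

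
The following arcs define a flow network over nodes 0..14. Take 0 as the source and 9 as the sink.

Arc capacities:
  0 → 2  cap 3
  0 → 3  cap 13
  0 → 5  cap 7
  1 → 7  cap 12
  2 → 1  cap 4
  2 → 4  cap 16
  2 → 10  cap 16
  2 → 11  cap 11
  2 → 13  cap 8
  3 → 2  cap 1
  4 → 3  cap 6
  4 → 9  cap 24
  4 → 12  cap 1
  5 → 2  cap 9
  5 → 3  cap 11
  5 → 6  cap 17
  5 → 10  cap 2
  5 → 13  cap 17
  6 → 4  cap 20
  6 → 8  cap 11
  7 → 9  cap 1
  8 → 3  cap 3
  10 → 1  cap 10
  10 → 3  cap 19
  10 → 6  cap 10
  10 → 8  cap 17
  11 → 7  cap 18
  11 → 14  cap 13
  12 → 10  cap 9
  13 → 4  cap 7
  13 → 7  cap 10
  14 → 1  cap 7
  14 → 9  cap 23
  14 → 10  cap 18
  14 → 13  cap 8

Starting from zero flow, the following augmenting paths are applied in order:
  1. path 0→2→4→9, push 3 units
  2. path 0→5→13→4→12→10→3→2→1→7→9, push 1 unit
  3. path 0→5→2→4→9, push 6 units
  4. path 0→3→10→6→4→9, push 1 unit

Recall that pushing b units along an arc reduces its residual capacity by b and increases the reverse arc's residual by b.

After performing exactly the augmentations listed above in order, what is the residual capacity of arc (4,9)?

after path 1 (0→2→4→9, push 3): res(4,9)=21
after path 2 (0→5→13→4→12→10→3→2→1→7→9, push 1): res(4,9)=21
after path 3 (0→5→2→4→9, push 6): res(4,9)=15
after path 4 (0→3→10→6→4→9, push 1): res(4,9)=14

Residual capacity of (4,9): 14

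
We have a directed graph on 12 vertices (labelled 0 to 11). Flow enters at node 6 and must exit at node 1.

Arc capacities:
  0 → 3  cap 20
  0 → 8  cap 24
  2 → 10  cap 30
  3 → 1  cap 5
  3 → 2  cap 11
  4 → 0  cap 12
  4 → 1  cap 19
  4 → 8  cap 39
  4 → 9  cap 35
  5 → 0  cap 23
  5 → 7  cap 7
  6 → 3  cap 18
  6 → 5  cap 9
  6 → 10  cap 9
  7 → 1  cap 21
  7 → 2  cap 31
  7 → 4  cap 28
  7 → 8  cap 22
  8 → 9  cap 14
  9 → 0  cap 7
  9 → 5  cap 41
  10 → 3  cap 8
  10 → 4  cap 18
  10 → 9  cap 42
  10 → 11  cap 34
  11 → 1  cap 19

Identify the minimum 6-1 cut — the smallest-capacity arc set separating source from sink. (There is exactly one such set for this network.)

augment #1: 6→3→1 push 5
augment #2: 6→5→7→1 push 7
augment #3: 6→10→4→1 push 9
augment #4: 6→3→2→10→4→1 push 9
augment #5: 6→3→2→10→11→1 push 2
max flow = 32; residual-reachable set from 6 gives S-side
cut edges (S→T): {(3,1), (3,2), (5,7), (6,10)} total cap 32

Min-cut arcs: {(3,1), (3,2), (5,7), (6,10)} (total capacity 32)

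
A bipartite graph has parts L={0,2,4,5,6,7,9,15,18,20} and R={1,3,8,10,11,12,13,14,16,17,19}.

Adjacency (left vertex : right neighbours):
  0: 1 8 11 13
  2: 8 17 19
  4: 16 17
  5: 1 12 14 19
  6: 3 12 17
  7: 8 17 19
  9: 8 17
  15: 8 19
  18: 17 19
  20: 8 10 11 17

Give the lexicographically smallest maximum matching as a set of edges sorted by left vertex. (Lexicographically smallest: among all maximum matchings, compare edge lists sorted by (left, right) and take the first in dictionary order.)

Lex-smallest maximum matching: {(0,1), (2,8), (4,16), (5,12), (6,3), (7,17), (15,19), (20,10)}

|M| = 8 (so the lex-smallest maximum matching has 8 edges)
process left vertices in ascending order; for each, take the smallest-labelled available neighbour that still permits 8 edges overall, or leave it unmatched if none does
lex-smallest matching: {0-1, 2-8, 4-16, 5-12, 6-3, 7-17, 15-19, 20-10}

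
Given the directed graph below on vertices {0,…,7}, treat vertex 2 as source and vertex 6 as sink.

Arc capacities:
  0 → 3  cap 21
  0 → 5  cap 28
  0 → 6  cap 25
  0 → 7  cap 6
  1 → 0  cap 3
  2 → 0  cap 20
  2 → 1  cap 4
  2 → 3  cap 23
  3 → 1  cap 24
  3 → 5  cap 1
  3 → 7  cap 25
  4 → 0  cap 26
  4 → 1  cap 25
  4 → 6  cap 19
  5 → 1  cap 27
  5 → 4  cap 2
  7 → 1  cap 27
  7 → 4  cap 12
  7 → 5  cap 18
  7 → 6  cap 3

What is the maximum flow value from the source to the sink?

augment #1: 2→0→6 bottleneck 20, total now 20
augment #2: 2→1→0→6 bottleneck 3, total now 23
augment #3: 2→3→7→6 bottleneck 3, total now 26
augment #4: 2→3→5→4→6 bottleneck 1, total now 27
augment #5: 2→3→7→4→6 bottleneck 12, total now 39
augment #6: 2→3→7→5→4→6 bottleneck 1, total now 40

Maximum flow value: 40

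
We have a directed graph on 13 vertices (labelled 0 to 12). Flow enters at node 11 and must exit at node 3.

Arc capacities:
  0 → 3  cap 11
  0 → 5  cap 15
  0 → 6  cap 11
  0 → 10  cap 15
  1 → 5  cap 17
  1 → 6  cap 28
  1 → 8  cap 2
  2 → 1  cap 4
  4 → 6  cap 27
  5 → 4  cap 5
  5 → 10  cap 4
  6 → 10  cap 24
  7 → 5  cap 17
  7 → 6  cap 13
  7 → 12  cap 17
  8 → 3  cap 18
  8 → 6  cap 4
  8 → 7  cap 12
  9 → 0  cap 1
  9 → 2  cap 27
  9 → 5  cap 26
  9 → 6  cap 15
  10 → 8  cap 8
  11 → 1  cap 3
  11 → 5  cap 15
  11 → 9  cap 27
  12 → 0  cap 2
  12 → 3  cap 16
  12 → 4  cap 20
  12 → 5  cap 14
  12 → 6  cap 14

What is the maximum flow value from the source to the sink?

Maximum flow value: 11

augment #1: 11→1→8→3 bottleneck 2, total now 2
augment #2: 11→9→0→3 bottleneck 1, total now 3
augment #3: 11→5→10→8→3 bottleneck 4, total now 7
augment #4: 11→1→6→10→8→3 bottleneck 1, total now 8
augment #5: 11→9→6→10→8→3 bottleneck 3, total now 11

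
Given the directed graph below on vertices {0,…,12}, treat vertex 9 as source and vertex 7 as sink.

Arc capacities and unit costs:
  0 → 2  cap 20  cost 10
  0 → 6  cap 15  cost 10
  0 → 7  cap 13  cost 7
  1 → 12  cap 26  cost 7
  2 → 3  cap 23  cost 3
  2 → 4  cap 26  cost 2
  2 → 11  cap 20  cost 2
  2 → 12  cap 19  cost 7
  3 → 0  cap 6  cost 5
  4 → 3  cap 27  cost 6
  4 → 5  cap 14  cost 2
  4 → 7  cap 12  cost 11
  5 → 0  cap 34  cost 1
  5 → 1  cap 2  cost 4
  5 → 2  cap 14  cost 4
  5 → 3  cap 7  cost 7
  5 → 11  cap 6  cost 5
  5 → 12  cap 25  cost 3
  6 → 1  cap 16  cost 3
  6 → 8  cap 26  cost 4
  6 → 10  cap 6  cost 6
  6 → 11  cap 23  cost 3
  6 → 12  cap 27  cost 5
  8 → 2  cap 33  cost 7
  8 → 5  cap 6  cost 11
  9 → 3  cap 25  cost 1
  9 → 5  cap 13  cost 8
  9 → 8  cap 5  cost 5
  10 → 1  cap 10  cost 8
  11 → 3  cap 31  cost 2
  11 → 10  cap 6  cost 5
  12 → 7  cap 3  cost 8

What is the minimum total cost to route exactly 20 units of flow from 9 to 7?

Minimum cost for 20 units: 347

shortest-cost path #1: 9→3→0→7 push 6 @ unit cost 13 (adds 78)
shortest-cost path #2: 9→5→0→7 push 7 @ unit cost 16 (adds 112)
shortest-cost path #3: 9→5→12→7 push 3 @ unit cost 19 (adds 57)
shortest-cost path #4: 9→5→2→4→7 push 3 @ unit cost 25 (adds 75)
shortest-cost path #5: 9→8→2→4→7 push 1 @ unit cost 25 (adds 25)
total cost = 347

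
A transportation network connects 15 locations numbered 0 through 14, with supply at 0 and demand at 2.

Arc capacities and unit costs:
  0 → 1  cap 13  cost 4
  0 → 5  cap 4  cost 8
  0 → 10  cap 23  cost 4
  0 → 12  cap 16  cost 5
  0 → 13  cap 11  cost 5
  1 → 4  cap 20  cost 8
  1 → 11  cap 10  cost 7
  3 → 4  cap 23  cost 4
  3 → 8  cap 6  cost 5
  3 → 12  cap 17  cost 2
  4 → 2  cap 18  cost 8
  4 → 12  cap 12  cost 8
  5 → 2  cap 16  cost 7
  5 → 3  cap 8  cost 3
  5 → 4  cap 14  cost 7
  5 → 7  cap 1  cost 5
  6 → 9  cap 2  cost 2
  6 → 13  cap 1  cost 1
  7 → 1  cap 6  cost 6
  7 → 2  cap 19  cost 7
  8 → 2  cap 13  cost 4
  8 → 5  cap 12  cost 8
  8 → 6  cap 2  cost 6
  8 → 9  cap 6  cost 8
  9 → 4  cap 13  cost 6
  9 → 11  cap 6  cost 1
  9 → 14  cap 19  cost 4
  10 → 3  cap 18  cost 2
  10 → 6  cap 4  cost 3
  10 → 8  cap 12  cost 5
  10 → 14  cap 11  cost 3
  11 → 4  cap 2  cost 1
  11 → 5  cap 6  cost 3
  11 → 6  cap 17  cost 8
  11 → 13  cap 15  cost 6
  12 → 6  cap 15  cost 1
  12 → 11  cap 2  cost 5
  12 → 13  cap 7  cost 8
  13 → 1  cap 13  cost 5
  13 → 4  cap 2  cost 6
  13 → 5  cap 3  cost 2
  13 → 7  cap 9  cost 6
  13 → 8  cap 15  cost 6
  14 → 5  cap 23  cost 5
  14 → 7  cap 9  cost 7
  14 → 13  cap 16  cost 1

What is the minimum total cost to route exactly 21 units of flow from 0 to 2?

Minimum cost for 21 units: 291

shortest-cost path #1: 0→10→8→2 push 12 @ unit cost 13 (adds 156)
shortest-cost path #2: 0→13→5→2 push 3 @ unit cost 14 (adds 42)
shortest-cost path #3: 0→5→2 push 4 @ unit cost 15 (adds 60)
shortest-cost path #4: 0→13→8→2 push 1 @ unit cost 15 (adds 15)
shortest-cost path #5: 0→10→3→4→2 push 1 @ unit cost 18 (adds 18)
total cost = 291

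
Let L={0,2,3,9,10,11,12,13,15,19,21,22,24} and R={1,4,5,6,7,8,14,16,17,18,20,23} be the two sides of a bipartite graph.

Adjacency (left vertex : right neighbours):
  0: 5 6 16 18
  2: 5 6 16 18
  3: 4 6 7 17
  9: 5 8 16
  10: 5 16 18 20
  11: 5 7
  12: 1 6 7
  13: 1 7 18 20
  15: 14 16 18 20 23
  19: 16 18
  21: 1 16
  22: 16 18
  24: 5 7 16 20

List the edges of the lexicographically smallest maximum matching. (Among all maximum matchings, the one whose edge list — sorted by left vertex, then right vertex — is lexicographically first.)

|M| = 10 (so the lex-smallest maximum matching has 10 edges)
process left vertices in ascending order; for each, take the smallest-labelled available neighbour that still permits 10 edges overall, or leave it unmatched if none does
lex-smallest matching: {0-5, 2-6, 3-4, 9-8, 10-16, 11-7, 12-1, 13-18, 15-14, 24-20}

Lex-smallest maximum matching: {(0,5), (2,6), (3,4), (9,8), (10,16), (11,7), (12,1), (13,18), (15,14), (24,20)}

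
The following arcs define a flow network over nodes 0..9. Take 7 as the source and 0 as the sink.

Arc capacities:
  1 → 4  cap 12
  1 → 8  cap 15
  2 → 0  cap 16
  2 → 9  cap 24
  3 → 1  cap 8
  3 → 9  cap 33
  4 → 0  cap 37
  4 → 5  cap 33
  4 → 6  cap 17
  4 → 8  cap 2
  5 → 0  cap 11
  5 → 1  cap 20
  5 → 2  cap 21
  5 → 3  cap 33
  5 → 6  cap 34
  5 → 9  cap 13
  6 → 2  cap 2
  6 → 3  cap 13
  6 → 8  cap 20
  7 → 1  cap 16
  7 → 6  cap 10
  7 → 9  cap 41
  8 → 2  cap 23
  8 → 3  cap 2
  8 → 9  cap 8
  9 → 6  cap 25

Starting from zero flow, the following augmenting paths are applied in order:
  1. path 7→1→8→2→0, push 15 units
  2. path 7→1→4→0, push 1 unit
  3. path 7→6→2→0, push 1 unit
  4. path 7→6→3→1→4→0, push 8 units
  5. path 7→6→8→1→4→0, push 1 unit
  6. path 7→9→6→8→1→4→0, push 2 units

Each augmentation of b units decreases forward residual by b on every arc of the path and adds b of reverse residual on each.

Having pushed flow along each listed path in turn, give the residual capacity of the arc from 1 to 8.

Residual capacity of (1,8): 3

after path 1 (7→1→8→2→0, push 15): res(1,8)=0
after path 2 (7→1→4→0, push 1): res(1,8)=0
after path 3 (7→6→2→0, push 1): res(1,8)=0
after path 4 (7→6→3→1→4→0, push 8): res(1,8)=0
after path 5 (7→6→8→1→4→0, push 1): res(1,8)=1
after path 6 (7→9→6→8→1→4→0, push 2): res(1,8)=3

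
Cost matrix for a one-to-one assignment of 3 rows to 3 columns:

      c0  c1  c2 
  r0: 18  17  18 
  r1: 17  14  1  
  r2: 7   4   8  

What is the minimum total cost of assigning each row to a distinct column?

optimal assignment: row0→col0 (cost 18), row1→col2 (cost 1), row2→col1 (cost 4)
total = 18 + 1 + 4 = 23

Minimum assignment cost: 23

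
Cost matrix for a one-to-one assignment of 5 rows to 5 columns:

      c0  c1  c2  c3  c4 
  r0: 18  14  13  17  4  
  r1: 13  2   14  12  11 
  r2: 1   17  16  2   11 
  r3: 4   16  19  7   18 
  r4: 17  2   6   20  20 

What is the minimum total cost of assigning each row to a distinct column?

optimal assignment: row0→col4 (cost 4), row1→col1 (cost 2), row2→col3 (cost 2), row3→col0 (cost 4), row4→col2 (cost 6)
total = 4 + 2 + 2 + 4 + 6 = 18

Minimum assignment cost: 18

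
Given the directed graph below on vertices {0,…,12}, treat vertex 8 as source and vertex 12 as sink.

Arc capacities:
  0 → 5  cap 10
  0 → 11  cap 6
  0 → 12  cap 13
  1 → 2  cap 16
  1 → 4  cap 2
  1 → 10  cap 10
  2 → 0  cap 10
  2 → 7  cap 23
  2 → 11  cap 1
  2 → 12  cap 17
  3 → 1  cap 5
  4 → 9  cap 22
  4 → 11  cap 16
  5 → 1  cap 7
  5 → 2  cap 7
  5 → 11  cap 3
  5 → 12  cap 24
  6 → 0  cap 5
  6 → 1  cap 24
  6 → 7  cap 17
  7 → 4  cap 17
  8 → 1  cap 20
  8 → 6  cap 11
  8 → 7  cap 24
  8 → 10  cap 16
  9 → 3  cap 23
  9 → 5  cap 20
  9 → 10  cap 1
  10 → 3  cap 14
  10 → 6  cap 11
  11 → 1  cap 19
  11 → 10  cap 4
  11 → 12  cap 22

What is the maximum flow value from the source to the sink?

augment #1: 8→1→2→12 bottleneck 16, total now 16
augment #2: 8→6→0→12 bottleneck 5, total now 21
augment #3: 8→1→4→11→12 bottleneck 2, total now 23
augment #4: 8→7→4→11→12 bottleneck 14, total now 37
augment #5: 8→7→4→9→5→12 bottleneck 3, total now 40

Maximum flow value: 40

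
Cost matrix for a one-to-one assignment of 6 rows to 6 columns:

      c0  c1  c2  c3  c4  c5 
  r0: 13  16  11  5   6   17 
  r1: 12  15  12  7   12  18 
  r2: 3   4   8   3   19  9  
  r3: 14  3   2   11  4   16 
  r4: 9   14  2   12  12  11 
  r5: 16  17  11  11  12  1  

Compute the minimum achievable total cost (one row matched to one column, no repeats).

Minimum assignment cost: 22

optimal assignment: row0→col4 (cost 6), row1→col3 (cost 7), row2→col0 (cost 3), row3→col1 (cost 3), row4→col2 (cost 2), row5→col5 (cost 1)
total = 6 + 7 + 3 + 3 + 2 + 1 = 22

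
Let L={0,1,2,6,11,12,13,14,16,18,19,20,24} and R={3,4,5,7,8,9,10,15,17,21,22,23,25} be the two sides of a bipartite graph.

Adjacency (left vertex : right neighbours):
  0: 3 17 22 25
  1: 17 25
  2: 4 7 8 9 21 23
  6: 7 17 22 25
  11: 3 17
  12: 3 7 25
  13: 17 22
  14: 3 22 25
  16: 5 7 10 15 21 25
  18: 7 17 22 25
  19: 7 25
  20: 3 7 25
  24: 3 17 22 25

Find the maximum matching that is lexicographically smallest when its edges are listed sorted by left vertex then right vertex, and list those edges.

|M| = 7 (so the lex-smallest maximum matching has 7 edges)
process left vertices in ascending order; for each, take the smallest-labelled available neighbour that still permits 7 edges overall, or leave it unmatched if none does
lex-smallest matching: {0-3, 1-17, 2-4, 6-7, 12-25, 13-22, 16-5}

Lex-smallest maximum matching: {(0,3), (1,17), (2,4), (6,7), (12,25), (13,22), (16,5)}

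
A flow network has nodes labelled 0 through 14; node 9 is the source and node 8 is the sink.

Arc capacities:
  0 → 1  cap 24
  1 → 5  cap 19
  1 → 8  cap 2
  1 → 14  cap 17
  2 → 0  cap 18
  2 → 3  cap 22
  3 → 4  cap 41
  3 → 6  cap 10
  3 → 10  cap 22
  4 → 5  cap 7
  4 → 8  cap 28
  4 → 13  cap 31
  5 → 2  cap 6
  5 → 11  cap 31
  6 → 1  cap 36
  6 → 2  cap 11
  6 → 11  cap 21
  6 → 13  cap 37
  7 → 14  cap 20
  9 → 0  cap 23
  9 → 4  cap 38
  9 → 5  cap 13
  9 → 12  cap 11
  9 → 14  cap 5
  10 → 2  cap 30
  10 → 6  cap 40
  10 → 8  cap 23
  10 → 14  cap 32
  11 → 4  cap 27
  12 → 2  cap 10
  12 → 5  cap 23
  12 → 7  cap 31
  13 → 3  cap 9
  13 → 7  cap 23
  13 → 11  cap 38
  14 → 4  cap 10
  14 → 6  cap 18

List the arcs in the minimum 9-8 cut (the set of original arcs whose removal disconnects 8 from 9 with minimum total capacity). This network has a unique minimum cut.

augment #1: 9→4→8 push 28
augment #2: 9→0→1→8 push 2
augment #3: 9→4→13→3→10→8 push 9
augment #4: 9→5→2→3→10→8 push 6
augment #5: 9→12→2→3→10→8 push 7
max flow = 52; residual-reachable set from 9 gives S-side
cut edges (S→T): {(1,8), (3,10), (4,8)} total cap 52

Min-cut arcs: {(1,8), (3,10), (4,8)} (total capacity 52)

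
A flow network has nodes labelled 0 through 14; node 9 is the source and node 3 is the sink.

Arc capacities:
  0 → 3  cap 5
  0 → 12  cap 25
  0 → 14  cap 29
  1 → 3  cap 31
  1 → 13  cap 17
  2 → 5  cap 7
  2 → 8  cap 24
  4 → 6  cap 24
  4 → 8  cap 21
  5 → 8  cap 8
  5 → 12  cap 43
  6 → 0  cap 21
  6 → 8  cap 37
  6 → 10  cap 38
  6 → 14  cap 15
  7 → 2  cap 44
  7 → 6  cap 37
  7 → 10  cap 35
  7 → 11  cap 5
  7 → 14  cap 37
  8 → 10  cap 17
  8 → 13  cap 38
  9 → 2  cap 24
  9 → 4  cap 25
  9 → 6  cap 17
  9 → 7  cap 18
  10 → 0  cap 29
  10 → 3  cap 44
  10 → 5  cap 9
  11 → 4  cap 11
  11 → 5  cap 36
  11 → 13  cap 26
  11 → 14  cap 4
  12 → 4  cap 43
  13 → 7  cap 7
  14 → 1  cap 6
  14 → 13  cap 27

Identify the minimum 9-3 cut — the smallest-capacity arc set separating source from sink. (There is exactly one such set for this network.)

augment #1: 9→6→0→3 push 5
augment #2: 9→6→10→3 push 12
augment #3: 9→7→10→3 push 18
augment #4: 9→2→8→10→3 push 14
augment #5: 9→4→6→14→1→3 push 6
max flow = 55; residual-reachable set from 9 gives S-side
cut edges (S→T): {(0,3), (10,3), (14,1)} total cap 55

Min-cut arcs: {(0,3), (10,3), (14,1)} (total capacity 55)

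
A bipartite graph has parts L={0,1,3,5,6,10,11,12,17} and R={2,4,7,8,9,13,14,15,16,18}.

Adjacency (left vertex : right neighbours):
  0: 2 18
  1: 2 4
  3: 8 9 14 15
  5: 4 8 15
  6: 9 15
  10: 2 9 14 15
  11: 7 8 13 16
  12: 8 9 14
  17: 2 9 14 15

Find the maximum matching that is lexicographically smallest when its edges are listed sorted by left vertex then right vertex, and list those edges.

Lex-smallest maximum matching: {(0,18), (1,2), (3,8), (5,4), (6,9), (10,14), (11,7), (17,15)}

|M| = 8 (so the lex-smallest maximum matching has 8 edges)
process left vertices in ascending order; for each, take the smallest-labelled available neighbour that still permits 8 edges overall, or leave it unmatched if none does
lex-smallest matching: {0-18, 1-2, 3-8, 5-4, 6-9, 10-14, 11-7, 17-15}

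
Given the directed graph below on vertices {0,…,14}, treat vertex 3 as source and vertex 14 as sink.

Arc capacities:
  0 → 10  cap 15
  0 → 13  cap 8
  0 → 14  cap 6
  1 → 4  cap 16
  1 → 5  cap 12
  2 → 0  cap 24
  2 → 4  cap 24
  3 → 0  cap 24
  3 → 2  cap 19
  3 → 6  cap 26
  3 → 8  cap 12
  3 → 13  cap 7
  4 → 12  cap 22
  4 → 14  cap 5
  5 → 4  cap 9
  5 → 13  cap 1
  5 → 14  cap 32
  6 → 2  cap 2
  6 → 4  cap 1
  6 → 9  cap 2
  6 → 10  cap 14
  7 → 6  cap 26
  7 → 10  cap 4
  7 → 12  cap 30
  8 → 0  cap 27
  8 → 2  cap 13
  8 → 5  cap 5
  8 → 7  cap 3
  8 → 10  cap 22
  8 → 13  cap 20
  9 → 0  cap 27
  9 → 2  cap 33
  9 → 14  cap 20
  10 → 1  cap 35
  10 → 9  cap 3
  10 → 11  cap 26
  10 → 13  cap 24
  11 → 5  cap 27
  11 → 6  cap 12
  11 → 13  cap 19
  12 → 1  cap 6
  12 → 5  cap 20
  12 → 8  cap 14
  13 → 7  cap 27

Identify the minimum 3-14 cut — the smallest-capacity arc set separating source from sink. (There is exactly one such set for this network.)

Min-cut arcs: {(0,14), (4,14), (5,14), (6,9), (10,9)} (total capacity 48)

augment #1: 3→0→14 push 6
augment #2: 3→2→4→14 push 5
augment #3: 3→6→9→14 push 2
augment #4: 3→8→5→14 push 5
augment #5: 3→0→10→9→14 push 3
augment #6: 3→0→10→1→5→14 push 12
augment #7: 3→2→4→12→5→14 push 14
augment #8: 3→6→4→12→5→14 push 1
max flow = 48; residual-reachable set from 3 gives S-side
cut edges (S→T): {(0,14), (4,14), (5,14), (6,9), (10,9)} total cap 48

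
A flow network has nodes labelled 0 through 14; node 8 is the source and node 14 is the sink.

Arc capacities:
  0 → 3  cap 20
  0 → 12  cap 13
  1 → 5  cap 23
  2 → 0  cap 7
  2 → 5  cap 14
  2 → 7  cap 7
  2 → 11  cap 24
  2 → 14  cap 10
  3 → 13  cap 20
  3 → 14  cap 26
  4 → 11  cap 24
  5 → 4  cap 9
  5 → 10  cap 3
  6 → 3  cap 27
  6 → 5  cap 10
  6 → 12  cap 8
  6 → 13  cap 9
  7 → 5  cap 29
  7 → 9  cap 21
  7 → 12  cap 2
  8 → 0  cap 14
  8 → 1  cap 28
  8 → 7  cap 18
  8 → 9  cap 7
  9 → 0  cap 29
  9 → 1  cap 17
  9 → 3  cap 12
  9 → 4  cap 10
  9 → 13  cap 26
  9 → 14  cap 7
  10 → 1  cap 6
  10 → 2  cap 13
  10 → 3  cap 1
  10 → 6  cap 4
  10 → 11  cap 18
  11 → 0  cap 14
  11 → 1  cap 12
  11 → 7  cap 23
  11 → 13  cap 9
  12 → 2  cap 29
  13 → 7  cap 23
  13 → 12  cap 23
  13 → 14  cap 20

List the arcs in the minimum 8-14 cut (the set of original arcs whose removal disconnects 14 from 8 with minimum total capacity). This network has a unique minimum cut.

Min-cut arcs: {(5,4), (5,10), (8,0), (8,7), (8,9)} (total capacity 51)

augment #1: 8→9→14 push 7
augment #2: 8→0→3→14 push 14
augment #3: 8→7→9→3→14 push 12
augment #4: 8→7→9→13→14 push 6
augment #5: 8→1→5→10→2→14 push 3
augment #6: 8→1→5→4→11→13→14 push 9
max flow = 51; residual-reachable set from 8 gives S-side
cut edges (S→T): {(5,4), (5,10), (8,0), (8,7), (8,9)} total cap 51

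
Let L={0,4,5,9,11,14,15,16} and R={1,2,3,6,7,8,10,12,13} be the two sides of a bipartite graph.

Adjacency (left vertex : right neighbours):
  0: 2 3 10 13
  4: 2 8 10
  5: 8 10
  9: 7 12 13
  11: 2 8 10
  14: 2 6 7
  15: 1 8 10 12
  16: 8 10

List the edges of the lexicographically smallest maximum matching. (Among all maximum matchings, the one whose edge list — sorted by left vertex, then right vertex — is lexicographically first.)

Lex-smallest maximum matching: {(0,3), (4,2), (5,8), (9,7), (11,10), (14,6), (15,1)}

|M| = 7 (so the lex-smallest maximum matching has 7 edges)
process left vertices in ascending order; for each, take the smallest-labelled available neighbour that still permits 7 edges overall, or leave it unmatched if none does
lex-smallest matching: {0-3, 4-2, 5-8, 9-7, 11-10, 14-6, 15-1}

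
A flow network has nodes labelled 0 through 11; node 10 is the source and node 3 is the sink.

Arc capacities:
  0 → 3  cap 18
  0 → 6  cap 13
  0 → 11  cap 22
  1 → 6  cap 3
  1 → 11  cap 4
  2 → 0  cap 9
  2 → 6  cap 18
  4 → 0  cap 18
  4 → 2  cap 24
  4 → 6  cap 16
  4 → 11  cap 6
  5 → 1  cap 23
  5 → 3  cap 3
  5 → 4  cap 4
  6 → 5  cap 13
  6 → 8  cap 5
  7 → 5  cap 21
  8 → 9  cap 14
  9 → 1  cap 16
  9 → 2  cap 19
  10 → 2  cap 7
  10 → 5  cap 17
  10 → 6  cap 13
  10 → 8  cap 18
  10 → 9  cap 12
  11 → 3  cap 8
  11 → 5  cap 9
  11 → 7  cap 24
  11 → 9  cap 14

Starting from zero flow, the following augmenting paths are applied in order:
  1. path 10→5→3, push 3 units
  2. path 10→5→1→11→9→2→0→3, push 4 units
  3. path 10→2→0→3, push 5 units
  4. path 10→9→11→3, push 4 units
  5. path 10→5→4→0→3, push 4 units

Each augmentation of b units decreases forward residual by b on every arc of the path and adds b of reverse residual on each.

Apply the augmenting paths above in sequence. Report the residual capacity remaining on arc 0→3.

after path 1 (10→5→3, push 3): res(0,3)=18
after path 2 (10→5→1→11→9→2→0→3, push 4): res(0,3)=14
after path 3 (10→2→0→3, push 5): res(0,3)=9
after path 4 (10→9→11→3, push 4): res(0,3)=9
after path 5 (10→5→4→0→3, push 4): res(0,3)=5

Residual capacity of (0,3): 5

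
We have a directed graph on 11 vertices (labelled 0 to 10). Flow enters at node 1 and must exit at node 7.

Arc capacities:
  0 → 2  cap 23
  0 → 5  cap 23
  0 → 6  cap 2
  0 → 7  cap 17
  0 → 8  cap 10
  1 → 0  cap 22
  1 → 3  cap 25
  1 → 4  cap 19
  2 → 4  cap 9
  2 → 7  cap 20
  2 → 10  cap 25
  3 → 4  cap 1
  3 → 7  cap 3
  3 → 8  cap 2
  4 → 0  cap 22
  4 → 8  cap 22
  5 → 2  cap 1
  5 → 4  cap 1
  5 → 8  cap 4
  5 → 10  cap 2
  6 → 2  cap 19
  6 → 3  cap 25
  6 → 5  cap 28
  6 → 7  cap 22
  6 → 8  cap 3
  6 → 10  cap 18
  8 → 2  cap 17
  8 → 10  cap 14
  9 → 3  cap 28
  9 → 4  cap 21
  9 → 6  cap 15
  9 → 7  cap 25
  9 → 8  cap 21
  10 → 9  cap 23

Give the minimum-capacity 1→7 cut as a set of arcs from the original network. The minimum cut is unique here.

Min-cut arcs: {(1,0), (1,4), (3,4), (3,7), (3,8)} (total capacity 47)

augment #1: 1→0→7 push 17
augment #2: 1→3→7 push 3
augment #3: 1→0→2→7 push 5
augment #4: 1→3→8→2→7 push 2
augment #5: 1→4→0→2→7 push 13
augment #6: 1→4→0→6→7 push 2
augment #7: 1→4→8→10→9→7 push 4
augment #8: 1→3→4→8→10→9→7 push 1
max flow = 47; residual-reachable set from 1 gives S-side
cut edges (S→T): {(1,0), (1,4), (3,4), (3,7), (3,8)} total cap 47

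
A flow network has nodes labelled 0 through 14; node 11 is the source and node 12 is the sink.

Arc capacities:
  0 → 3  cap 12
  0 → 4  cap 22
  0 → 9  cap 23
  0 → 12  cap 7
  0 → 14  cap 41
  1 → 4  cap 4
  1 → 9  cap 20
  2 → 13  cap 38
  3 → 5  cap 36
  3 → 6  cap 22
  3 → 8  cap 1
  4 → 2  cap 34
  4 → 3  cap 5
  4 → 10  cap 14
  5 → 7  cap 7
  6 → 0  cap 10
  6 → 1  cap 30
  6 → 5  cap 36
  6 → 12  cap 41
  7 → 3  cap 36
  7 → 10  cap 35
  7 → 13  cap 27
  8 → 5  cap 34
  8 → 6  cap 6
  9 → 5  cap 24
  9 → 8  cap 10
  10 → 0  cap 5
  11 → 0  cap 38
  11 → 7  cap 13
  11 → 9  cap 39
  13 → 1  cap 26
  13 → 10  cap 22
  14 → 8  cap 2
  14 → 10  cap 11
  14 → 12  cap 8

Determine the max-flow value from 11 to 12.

Maximum flow value: 43

augment #1: 11→0→12 bottleneck 7, total now 7
augment #2: 11→0→14→12 bottleneck 8, total now 15
augment #3: 11→0→3→6→12 bottleneck 12, total now 27
augment #4: 11→7→3→6→12 bottleneck 10, total now 37
augment #5: 11→9→8→6→12 bottleneck 6, total now 43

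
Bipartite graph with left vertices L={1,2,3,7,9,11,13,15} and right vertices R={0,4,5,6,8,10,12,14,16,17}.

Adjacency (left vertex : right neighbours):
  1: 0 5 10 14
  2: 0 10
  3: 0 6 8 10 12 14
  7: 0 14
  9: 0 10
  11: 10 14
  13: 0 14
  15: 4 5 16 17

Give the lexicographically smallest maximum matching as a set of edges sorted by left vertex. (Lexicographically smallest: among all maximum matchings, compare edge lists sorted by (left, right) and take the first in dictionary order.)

|M| = 6 (so the lex-smallest maximum matching has 6 edges)
process left vertices in ascending order; for each, take the smallest-labelled available neighbour that still permits 6 edges overall, or leave it unmatched if none does
lex-smallest matching: {1-5, 2-0, 3-6, 7-14, 9-10, 15-4}

Lex-smallest maximum matching: {(1,5), (2,0), (3,6), (7,14), (9,10), (15,4)}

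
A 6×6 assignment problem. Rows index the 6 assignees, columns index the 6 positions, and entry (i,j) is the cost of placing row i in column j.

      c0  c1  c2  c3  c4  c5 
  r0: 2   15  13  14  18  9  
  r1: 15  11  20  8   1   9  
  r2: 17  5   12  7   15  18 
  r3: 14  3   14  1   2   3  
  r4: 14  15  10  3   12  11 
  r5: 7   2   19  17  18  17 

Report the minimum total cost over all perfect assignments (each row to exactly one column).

Minimum assignment cost: 23

optimal assignment: row0→col0 (cost 2), row1→col4 (cost 1), row2→col2 (cost 12), row3→col5 (cost 3), row4→col3 (cost 3), row5→col1 (cost 2)
total = 2 + 1 + 12 + 3 + 3 + 2 = 23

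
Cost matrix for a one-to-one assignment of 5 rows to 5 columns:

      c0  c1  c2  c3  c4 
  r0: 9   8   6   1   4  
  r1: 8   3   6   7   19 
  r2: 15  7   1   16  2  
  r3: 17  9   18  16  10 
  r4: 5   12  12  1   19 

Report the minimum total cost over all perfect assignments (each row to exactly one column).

optimal assignment: row0→col3 (cost 1), row1→col1 (cost 3), row2→col2 (cost 1), row3→col4 (cost 10), row4→col0 (cost 5)
total = 1 + 3 + 1 + 10 + 5 = 20

Minimum assignment cost: 20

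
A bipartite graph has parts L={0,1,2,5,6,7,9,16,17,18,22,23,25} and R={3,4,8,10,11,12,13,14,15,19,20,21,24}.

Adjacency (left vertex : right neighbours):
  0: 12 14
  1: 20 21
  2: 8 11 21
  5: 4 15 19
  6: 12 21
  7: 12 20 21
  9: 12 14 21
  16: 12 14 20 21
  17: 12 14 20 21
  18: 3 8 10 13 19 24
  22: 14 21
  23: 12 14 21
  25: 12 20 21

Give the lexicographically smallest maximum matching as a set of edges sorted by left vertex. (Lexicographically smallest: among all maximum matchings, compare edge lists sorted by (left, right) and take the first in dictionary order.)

Lex-smallest maximum matching: {(0,12), (1,20), (2,8), (5,4), (6,21), (9,14), (18,3)}

|M| = 7 (so the lex-smallest maximum matching has 7 edges)
process left vertices in ascending order; for each, take the smallest-labelled available neighbour that still permits 7 edges overall, or leave it unmatched if none does
lex-smallest matching: {0-12, 1-20, 2-8, 5-4, 6-21, 9-14, 18-3}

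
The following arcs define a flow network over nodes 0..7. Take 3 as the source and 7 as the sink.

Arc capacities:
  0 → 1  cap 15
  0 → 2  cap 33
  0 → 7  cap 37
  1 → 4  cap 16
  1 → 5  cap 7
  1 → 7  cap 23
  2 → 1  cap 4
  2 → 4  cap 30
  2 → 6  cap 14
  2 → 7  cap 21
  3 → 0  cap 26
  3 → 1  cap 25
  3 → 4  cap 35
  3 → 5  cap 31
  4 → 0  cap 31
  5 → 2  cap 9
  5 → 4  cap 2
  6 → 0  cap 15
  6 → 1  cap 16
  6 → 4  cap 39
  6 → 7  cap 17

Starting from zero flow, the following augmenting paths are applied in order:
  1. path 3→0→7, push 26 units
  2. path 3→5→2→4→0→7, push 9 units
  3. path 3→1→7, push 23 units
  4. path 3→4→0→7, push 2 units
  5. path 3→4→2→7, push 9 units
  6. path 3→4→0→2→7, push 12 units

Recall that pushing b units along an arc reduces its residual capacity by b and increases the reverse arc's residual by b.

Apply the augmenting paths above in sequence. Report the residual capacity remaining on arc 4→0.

after path 1 (3→0→7, push 26): res(4,0)=31
after path 2 (3→5→2→4→0→7, push 9): res(4,0)=22
after path 3 (3→1→7, push 23): res(4,0)=22
after path 4 (3→4→0→7, push 2): res(4,0)=20
after path 5 (3→4→2→7, push 9): res(4,0)=20
after path 6 (3→4→0→2→7, push 12): res(4,0)=8

Residual capacity of (4,0): 8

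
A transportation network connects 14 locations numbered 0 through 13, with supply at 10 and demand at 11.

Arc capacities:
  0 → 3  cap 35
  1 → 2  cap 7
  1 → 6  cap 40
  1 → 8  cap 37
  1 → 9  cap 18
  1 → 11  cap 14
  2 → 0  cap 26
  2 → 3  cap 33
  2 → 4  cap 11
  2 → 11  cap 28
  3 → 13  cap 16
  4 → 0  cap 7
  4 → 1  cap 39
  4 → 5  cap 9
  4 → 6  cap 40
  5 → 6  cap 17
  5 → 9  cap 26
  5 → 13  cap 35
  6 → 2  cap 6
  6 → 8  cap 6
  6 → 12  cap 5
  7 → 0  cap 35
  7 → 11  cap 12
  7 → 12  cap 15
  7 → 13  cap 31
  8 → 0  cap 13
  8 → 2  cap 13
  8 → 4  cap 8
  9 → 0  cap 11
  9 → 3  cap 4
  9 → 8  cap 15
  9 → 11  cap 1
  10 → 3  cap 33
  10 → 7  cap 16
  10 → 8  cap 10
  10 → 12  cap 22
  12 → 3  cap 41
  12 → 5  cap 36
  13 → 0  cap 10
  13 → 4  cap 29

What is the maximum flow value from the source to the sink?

augment #1: 10→7→11 bottleneck 12, total now 12
augment #2: 10→8→2→11 bottleneck 10, total now 22
augment #3: 10→12→5→9→11 bottleneck 1, total now 23
augment #4: 10→3→13→4→1→11 bottleneck 14, total now 37
augment #5: 10→12→5→6→2→11 bottleneck 6, total now 43
augment #6: 10→3→13→4→1→2→11 bottleneck 2, total now 45
augment #7: 10→7→13→4→1→2→11 bottleneck 4, total now 49
augment #8: 10→12→5→6→8→2→11 bottleneck 3, total now 52
augment #9: 10→12→5→13→4→1→2→11 bottleneck 1, total now 53

Maximum flow value: 53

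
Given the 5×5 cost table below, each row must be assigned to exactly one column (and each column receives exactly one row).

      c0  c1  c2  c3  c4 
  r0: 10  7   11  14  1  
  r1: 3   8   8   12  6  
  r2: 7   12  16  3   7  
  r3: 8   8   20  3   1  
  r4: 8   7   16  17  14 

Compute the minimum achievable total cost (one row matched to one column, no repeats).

Minimum assignment cost: 25

optimal assignment: row0→col2 (cost 11), row1→col0 (cost 3), row2→col3 (cost 3), row3→col4 (cost 1), row4→col1 (cost 7)
total = 11 + 3 + 3 + 1 + 7 = 25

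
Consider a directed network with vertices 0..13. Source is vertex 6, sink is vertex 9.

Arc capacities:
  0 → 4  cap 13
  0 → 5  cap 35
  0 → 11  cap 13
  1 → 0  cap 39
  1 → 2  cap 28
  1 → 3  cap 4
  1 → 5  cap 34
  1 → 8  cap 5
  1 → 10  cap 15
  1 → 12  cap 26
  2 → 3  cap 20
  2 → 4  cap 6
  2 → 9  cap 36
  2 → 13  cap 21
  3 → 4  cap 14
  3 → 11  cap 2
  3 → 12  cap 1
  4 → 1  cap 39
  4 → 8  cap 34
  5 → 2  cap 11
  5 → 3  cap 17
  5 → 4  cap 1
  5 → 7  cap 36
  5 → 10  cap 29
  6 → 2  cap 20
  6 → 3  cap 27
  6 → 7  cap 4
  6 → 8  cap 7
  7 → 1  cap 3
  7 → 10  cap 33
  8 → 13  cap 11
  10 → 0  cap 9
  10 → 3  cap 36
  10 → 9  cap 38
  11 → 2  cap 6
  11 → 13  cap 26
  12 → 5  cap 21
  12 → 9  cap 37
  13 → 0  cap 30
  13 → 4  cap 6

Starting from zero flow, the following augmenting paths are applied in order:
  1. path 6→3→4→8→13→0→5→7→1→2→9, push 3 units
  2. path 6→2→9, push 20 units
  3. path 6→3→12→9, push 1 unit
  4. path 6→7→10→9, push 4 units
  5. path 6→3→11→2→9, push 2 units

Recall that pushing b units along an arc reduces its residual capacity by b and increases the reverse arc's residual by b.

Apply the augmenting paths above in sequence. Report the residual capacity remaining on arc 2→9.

Residual capacity of (2,9): 11

after path 1 (6→3→4→8→13→0→5→7→1→2→9, push 3): res(2,9)=33
after path 2 (6→2→9, push 20): res(2,9)=13
after path 3 (6→3→12→9, push 1): res(2,9)=13
after path 4 (6→7→10→9, push 4): res(2,9)=13
after path 5 (6→3→11→2→9, push 2): res(2,9)=11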